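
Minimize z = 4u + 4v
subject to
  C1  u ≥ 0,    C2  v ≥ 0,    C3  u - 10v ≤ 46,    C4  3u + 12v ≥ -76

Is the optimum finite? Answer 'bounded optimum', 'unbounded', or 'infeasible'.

Feasible corners and z = 4u + 4v:
  (0, 0) → z = 0
  (46, 0) → z = 184
The feasible region has finitely many vertices and no improving ray; the minimum is 0 at (0, 0).

bounded optimum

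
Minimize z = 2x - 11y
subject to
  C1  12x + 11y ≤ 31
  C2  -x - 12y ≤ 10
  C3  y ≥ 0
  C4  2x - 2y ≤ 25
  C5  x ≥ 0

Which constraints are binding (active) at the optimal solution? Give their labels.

Feasible corners and z = 2x - 11y:
  (31/12, 0) → z = 31/6
  (0, 31/11) → z = -31
  (0, 0) → z = 0

The minimum is at (0, 31/11). Substituting into each constraint, equality holds for C1 and C5; the remaining constraints have slack.

C1 and C5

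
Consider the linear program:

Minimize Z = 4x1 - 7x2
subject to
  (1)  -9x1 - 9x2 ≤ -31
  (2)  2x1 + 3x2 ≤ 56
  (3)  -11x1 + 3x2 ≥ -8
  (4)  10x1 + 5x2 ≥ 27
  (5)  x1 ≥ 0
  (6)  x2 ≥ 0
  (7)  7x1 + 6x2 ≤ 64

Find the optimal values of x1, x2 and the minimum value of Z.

At the optimal vertex, x1 = 0 and 7x1 + 6x2 = 64.
Solving simultaneously gives x1 = 0, x2 = 32/3.

x1 = 0, x2 = 32/3, minimum Z = -224/3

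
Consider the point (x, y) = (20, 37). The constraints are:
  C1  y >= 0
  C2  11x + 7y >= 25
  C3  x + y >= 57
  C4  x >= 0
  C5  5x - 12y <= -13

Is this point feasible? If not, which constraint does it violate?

C1: 37 ≥ 0 ✓
C2: 479 ≥ 25 ✓
C3: 57 ≥ 57 ✓
C4: 20 ≥ 0 ✓
C5: -344 ≤ -13 ✓

feasible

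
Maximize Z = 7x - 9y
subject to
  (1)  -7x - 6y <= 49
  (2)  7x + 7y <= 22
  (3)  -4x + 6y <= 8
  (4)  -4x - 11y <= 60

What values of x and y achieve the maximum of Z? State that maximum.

x = 662/49, y = -508/49, maximum Z = 9206/49

Feasible corners and Z = 7x - 9y:
  (-57/11, -70/33) → Z = -189/11
  (-179/53, -224/53) → Z = 763/53
  (38/35, 72/35) → Z = -382/35
  (662/49, -508/49) → Z = 9206/49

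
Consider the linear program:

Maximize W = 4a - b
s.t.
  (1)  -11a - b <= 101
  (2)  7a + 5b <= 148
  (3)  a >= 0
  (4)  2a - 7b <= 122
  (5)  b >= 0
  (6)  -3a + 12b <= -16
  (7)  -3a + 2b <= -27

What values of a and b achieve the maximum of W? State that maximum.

a = 148/7, b = 0, maximum W = 592/7

Extreme points and W = 4a - b:
  (148/7, 0) → W = 592/7
  (1856/99, 332/99) → W = 788/11
  (9, 0) → W = 36
  (146/15, 11/10) → W = 227/6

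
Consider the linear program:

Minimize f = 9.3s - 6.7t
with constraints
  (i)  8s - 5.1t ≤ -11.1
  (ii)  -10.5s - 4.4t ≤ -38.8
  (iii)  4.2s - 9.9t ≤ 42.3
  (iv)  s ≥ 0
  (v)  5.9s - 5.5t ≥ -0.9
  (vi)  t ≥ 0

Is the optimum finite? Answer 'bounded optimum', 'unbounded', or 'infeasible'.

The boundaries 8s - 5.1t = -11.1 and -10.5s - 4.4t = -38.8 meet at (14904/8875, 8539/1775), but that point violates 5.9s - 5.5t ≥ -0.9. Every candidate vertex is excluded by some other constraint, so the feasible region is empty.

infeasible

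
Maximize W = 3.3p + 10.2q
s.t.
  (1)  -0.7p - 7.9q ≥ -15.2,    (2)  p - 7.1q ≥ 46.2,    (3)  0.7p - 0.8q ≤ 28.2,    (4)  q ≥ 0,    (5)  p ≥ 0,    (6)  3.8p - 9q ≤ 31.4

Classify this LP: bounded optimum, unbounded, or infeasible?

The boundaries -0.7p - 7.9q = -15.2 and p = 0 meet at (0, 152/79), but that point violates p - 7.1q ≥ 46.2. Every candidate vertex is excluded by some other constraint, so the feasible region is empty.

infeasible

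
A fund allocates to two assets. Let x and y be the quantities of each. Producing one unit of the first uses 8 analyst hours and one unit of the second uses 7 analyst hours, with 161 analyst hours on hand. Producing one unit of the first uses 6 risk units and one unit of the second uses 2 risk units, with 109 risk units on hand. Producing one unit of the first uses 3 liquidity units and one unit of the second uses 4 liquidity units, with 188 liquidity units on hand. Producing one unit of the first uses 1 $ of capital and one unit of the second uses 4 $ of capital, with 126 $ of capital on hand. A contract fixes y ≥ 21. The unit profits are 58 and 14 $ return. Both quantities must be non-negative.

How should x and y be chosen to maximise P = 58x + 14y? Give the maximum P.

x = 7/4, y = 21, maximum P = 791/2

Corner points and P = 58x + 14y:
  (0, 23) → P = 322
  (0, 21) → P = 294
  (7/4, 21) → P = 791/2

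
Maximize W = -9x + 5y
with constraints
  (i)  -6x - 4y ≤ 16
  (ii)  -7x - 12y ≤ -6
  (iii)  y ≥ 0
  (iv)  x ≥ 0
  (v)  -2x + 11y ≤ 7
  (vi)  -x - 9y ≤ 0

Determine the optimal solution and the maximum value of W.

Extreme points and W = -9x + 5y:
  (6/7, 0) → W = -54/7
  (0, 1/2) → W = 5/2
  (0, 7/11) → W = 35/11
The feasible region is unbounded (it extends along (11, 2), (1, 0)), but W strictly decreases along every unbounded feasible direction, so there is no improving ray and the maximum is attained at a vertex.

The binding constraints are x = 0 and -2x + 11y = 7.
Solving simultaneously gives x = 0, y = 7/11.

x = 0, y = 7/11, maximum W = 35/11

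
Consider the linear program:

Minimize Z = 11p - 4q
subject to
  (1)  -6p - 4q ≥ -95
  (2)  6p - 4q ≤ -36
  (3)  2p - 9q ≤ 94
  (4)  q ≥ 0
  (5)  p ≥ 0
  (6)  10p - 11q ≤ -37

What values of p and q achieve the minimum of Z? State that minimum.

Extreme points and Z = 11p - 4q:
  (59/12, 131/8) → Z = -137/12
  (0, 95/4) → Z = -95
  (0, 9) → Z = -36

p = 0, q = 95/4, minimum Z = -95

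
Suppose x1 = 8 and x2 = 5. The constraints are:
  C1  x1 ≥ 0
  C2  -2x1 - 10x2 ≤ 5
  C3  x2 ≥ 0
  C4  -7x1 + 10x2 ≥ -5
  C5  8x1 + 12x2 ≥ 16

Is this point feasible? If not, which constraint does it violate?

Constraint C4: -7x1 + 10x2 = -6, which is not ≥ -5. All other constraints are satisfied.

not feasible — violates C4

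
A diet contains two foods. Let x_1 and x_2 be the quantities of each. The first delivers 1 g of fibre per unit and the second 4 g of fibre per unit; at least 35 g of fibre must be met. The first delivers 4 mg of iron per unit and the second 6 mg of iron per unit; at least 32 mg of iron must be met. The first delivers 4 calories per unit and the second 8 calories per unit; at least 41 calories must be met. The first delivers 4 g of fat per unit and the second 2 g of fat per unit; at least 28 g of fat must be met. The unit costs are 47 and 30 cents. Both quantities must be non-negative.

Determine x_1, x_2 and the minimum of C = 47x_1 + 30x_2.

The feasible region is unbounded (it extends along (0, 1), (1, 0)), but C strictly increases along every unbounded feasible direction, so there is no improving ray and the minimum is attained at a vertex.

x_1 = 3, x_2 = 8, minimum C = 381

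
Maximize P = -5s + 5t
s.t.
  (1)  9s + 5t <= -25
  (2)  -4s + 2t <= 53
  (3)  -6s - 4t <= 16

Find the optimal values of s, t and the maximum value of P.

Vertices and P = -5s + 5t:
  (-315/38, 377/38) → P = 1730/19
  (-10/3, 1) → P = 65/3
  (-61/7, 127/14) → P = 1245/14

The optimum lies where 9s + 5t = -25 and -4s + 2t = 53.
Solving simultaneously gives s = -315/38, t = 377/38.

s = -315/38, t = 377/38, maximum P = 1730/19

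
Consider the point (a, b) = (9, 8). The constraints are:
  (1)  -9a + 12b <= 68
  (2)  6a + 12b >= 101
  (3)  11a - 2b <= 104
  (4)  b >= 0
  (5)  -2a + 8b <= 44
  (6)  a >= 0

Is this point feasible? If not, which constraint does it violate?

Constraint (5): -2a + 8b = 46, which is not ≤ 44. All other constraints are satisfied.

not feasible — violates (5)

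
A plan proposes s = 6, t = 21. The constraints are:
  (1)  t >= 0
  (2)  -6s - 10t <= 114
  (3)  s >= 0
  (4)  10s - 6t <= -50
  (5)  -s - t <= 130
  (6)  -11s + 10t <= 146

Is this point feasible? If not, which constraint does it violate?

feasible

(1): 21 ≥ 0 ✓
(2): -246 ≤ 114 ✓
(3): 6 ≥ 0 ✓
(4): -66 ≤ -50 ✓
(5): -27 ≤ 130 ✓
(6): 144 ≤ 146 ✓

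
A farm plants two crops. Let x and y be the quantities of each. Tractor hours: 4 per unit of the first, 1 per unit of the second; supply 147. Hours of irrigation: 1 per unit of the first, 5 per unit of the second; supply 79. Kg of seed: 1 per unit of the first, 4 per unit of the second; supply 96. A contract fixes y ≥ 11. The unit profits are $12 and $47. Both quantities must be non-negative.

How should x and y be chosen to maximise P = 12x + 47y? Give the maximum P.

x = 24, y = 11, maximum P = 805

At the optimal vertex, x + 5y = 79 and y = 11.
Solving simultaneously gives x = 24, y = 11.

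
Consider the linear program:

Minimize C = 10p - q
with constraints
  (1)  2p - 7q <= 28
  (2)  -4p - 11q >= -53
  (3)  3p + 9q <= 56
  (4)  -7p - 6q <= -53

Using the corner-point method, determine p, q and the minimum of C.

Extreme points and C = 10p - q:
  (679/50, -3/25) → C = 3398/25
  (539/61, -90/61) → C = 5480/61
  (5, 3) → C = 47

p = 5, q = 3, minimum C = 47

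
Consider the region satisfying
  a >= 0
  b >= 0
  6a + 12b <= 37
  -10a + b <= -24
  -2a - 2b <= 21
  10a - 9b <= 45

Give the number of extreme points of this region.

4

Intersecting each pair of boundary lines and keeping only the points that satisfy every inequality leaves:
  (12/5, 0)
  (9/2, 0)
  (325/126, 113/63)
  (291/58, 50/87)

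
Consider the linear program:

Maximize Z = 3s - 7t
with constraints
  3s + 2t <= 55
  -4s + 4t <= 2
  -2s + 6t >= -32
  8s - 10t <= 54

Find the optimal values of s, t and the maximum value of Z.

Vertices and Z = 3s - 7t:
  (54/5, 113/10) → Z = -467/10
  (329/23, 139/23) → Z = 14/23
  (-35/4, -33/4) → Z = 63/2
  (1/7, -37/7) → Z = 262/7

s = 1/7, t = -37/7, maximum Z = 262/7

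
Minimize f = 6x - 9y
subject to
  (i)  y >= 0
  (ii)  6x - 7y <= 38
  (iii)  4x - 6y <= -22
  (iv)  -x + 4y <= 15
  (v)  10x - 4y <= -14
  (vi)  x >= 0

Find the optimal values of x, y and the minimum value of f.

x = 0, y = 15/4, minimum f = -135/4

Corner points and f = 6x - 9y:
  (1/11, 41/11) → f = -33
  (0, 11/3) → f = -33
  (1/9, 34/9) → f = -100/3
  (0, 15/4) → f = -135/4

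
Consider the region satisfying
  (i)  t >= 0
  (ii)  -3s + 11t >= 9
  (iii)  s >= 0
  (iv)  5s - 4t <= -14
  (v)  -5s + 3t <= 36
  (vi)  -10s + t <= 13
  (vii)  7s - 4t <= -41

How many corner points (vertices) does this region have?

3

The feasible vertices (each the meet of two boundaries and inside every other half-plane) are:
  (0, 12)
  (0, 41/4)
  (21, 47)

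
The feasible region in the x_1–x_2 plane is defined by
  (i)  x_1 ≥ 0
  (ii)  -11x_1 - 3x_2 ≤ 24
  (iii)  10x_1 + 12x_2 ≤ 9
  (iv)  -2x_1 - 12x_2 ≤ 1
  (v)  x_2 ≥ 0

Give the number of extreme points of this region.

Of the 10 pairwise boundary intersections, those satisfying every inequality are:
  (0, 3/4)
  (0, 0)
  (9/10, 0)

3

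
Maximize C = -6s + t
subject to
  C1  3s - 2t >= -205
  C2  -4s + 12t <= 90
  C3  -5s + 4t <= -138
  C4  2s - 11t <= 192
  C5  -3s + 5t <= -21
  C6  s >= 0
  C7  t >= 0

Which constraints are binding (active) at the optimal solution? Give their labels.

Corner points and C = -6s + t:
  (504/11, 501/22) → C = -5547/22
  (138/5, 0) → C = -828/5
  (96, 0) → C = -576
The feasible region is unbounded (it extends along (3, 1), (11, 2)), but C strictly decreases along every unbounded feasible direction, so there is no improving ray and the maximum is attained at a vertex.

The maximum is at (138/5, 0). Substituting into each constraint, equality holds for C3 and C7; the remaining constraints have slack.

C3 and C7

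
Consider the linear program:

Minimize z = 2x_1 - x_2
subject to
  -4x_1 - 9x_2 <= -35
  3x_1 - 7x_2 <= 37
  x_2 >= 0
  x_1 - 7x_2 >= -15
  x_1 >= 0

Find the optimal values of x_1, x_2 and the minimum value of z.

x_1 = 110/37, x_2 = 95/37, minimum z = 125/37

Vertices and z = 2x_1 - x_2:
  (35/4, 0) → z = 35/2
  (110/37, 95/37) → z = 125/37
  (37/3, 0) → z = 74/3
  (26, 41/7) → z = 323/7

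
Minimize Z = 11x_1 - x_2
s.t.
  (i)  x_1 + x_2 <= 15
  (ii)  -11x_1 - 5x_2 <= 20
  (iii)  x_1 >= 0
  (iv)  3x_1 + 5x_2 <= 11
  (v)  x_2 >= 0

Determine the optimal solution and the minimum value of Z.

x_1 = 0, x_2 = 11/5, minimum Z = -11/5

Extreme points and Z = 11x_1 - x_2:
  (0, 11/5) → Z = -11/5
  (0, 0) → Z = 0
  (11/3, 0) → Z = 121/3

The optimum lies where x_1 = 0 and 3x_1 + 5x_2 = 11.
Solving simultaneously gives x_1 = 0, x_2 = 11/5.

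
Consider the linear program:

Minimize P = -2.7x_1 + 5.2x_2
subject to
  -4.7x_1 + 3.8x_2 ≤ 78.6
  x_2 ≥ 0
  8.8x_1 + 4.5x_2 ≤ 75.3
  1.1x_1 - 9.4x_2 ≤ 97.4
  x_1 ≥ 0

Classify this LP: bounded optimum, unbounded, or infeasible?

Extreme points and P = -2.7x_1 + 5.2x_2:
  (753/88, 0) → P = -20331/880
  (0, 0) → P = 0
  (0, 251/15) → P = 6526/75
The feasible region has finitely many vertices and no improving ray; the minimum is -20331/880 at (753/88, 0).

bounded optimum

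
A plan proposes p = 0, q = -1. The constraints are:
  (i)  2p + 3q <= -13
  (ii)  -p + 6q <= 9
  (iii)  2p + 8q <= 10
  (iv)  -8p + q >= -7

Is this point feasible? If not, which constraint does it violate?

Constraint (i): 2p + 3q = -3, which is not ≤ -13. All other constraints are satisfied.

not feasible — violates (i)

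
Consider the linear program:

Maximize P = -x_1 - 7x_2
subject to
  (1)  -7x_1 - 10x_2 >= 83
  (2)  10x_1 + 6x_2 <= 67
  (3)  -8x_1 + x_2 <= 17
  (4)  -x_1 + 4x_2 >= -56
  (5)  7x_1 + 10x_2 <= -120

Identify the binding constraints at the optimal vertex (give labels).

Corner points and P = -x_1 - 7x_2:
  (-4, -15) → P = 109
  (-10/3, -29/3) → P = 71
  (40/19, -256/19) → P = 1752/19

The maximum is at (-4, -15). Substituting into each constraint, equality holds for (3) and (4); the remaining constraints have slack.

(3) and (4)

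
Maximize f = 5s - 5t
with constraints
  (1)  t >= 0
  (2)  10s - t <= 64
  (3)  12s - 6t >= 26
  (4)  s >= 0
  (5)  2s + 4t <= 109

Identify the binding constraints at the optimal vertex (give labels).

(1) and (2)

Vertices and f = 5s - 5t:
  (32/5, 0) → f = 32
  (13/6, 0) → f = 65/6
  (179/24, 127/12) → f = -125/8

The maximum is at (32/5, 0). Substituting into each constraint, equality holds for (1) and (2); the remaining constraints have slack.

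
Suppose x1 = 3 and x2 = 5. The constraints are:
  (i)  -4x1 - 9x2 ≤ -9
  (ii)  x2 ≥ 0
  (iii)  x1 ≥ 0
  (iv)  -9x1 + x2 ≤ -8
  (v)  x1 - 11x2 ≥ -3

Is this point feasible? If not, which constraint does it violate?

Constraint (v): x1 - 11x2 = -52, which is not ≥ -3. All other constraints are satisfied.

not feasible — violates (v)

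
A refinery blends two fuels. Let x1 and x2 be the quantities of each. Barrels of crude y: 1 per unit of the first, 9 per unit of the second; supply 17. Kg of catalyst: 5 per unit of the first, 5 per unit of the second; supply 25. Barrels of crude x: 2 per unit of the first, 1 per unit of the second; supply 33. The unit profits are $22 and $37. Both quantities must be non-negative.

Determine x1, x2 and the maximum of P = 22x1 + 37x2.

Extreme points and P = 22x1 + 37x2:
  (0, 0) → P = 0
  (0, 17/9) → P = 629/9
  (5, 0) → P = 110
  (7/2, 3/2) → P = 265/2

The binding constraints are x1 + 9x2 = 17 and 5x1 + 5x2 = 25.
Solving simultaneously gives x1 = 7/2, x2 = 3/2.

x1 = 7/2, x2 = 3/2, maximum P = 265/2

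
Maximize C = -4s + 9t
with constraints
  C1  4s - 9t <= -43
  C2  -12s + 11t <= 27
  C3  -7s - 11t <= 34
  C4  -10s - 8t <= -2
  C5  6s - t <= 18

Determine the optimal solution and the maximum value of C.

Extreme points and C = -4s + 9t:
  (115/32, 51/8) → C = 43
  (41/10, 33/5) → C = 43
  (25/6, 7) → C = 139/3

At the optimal vertex, -12s + 11t = 27 and 6s - t = 18.
Solving simultaneously gives s = 25/6, t = 7.

s = 25/6, t = 7, maximum C = 139/3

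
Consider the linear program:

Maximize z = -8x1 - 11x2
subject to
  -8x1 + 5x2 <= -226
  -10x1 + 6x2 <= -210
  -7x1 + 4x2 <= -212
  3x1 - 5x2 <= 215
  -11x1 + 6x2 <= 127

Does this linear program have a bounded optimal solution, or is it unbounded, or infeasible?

bounded optimum

Extreme points and z = -8x1 - 11x2:
  (52, 38) → z = -834
  (200/23, -869/23) → z = 7959/23
The feasible region has finitely many vertices and no improving ray; the maximum is 7959/23 at (200/23, -869/23).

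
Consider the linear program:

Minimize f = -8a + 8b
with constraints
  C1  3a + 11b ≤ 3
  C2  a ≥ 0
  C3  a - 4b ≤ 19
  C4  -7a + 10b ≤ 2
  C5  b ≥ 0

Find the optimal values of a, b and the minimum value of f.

a = 1, b = 0, minimum f = -8

Feasible corners and f = -8a + 8b:
  (8/107, 27/107) → f = 152/107
  (1, 0) → f = -8
  (0, 1/5) → f = 8/5
  (0, 0) → f = 0

The optimum lies where 3a + 11b = 3 and b = 0.
Solving simultaneously gives a = 1, b = 0.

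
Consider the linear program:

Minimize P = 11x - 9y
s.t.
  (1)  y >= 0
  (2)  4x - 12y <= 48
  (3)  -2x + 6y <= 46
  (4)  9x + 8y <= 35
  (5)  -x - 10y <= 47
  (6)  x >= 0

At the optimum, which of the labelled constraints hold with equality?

Feasible corners and P = 11x - 9y:
  (35/9, 0) → P = 385/9
  (0, 0) → P = 0
  (0, 35/8) → P = -315/8

The minimum is at (0, 35/8). Substituting into each constraint, equality holds for (4) and (6); the remaining constraints have slack.

(4) and (6)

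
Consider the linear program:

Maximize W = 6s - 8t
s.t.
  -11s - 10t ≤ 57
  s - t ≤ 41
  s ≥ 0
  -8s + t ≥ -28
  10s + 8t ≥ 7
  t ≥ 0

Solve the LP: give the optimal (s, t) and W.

Feasible corners and W = 6s - 8t:
  (0, 7/8) → W = -7
  (7/2, 0) → W = 21
  (7/10, 0) → W = 21/5
The feasible region is unbounded (it extends along (0, 1), (1, 8)), but W strictly decreases along every unbounded feasible direction, so there is no improving ray and the maximum is attained at a vertex.

The optimum lies where -8s + t = -28 and t = 0.
Solving simultaneously gives s = 7/2, t = 0.

s = 7/2, t = 0, maximum W = 21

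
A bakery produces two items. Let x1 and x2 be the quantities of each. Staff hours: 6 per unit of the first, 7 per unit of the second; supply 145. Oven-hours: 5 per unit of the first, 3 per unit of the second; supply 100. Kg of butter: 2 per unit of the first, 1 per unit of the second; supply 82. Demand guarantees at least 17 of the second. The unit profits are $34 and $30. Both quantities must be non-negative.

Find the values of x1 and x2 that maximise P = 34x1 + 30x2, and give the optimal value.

Corner points and P = 34x1 + 30x2:
  (0, 145/7) → P = 4350/7
  (0, 17) → P = 510
  (13/3, 17) → P = 1972/3

The optimum lies where 6x1 + 7x2 = 145 and x2 = 17.
Solving simultaneously gives x1 = 13/3, x2 = 17.

x1 = 13/3, x2 = 17, maximum P = 1972/3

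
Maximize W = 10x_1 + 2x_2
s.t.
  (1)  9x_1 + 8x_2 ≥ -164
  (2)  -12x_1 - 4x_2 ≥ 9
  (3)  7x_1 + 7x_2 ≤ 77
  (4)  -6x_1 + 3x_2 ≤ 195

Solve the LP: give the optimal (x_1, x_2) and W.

x_1 = 146/15, x_2 = -629/20, maximum W = 1033/30

Vertices and W = 10x_1 + 2x_2:
  (146/15, -629/20) → W = 1033/30
  (-684/25, 257/25) → W = -6326/25
  (-53/8, 141/8) → W = -31
  (-18, 29) → W = -122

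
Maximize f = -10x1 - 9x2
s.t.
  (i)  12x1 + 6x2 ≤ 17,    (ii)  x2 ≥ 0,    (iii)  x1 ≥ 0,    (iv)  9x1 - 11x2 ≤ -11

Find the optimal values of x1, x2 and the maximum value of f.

Feasible corners and f = -10x1 - 9x2:
  (0, 17/6) → f = -51/2
  (121/186, 95/62) → f = -3775/186
  (0, 1) → f = -9

The optimum lies where x1 = 0 and 9x1 - 11x2 = -11.
Solving simultaneously gives x1 = 0, x2 = 1.

x1 = 0, x2 = 1, maximum f = -9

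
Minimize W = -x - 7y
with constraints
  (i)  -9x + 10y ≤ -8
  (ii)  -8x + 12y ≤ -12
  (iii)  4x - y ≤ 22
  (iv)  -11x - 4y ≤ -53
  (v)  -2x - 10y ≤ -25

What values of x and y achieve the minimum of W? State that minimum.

Extreme points and W = -x - 7y:
  (63/10, 16/5) → W = -287/10
  (171/41, 73/41) → W = -682/41
  (35/6, 4/3) → W = -91/6
  (215/51, 169/102) → W = -1613/102

x = 63/10, y = 16/5, minimum W = -287/10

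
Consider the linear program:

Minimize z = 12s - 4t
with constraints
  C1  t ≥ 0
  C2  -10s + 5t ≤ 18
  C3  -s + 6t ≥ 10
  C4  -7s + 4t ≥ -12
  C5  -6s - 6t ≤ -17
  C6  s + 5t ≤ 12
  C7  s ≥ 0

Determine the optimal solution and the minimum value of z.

s = 13/24, t = 55/24, minimum z = -8/3

Extreme points and z = 12s - 4t:
  (1, 11/6) → z = 14/3
  (2, 2) → z = 16
  (13/24, 55/24) → z = -8/3

The optimum lies where -6s - 6t = -17 and s + 5t = 12.
Solving simultaneously gives s = 13/24, t = 55/24.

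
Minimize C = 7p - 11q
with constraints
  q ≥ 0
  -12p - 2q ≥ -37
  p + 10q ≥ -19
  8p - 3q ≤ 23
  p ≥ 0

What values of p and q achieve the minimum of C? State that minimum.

p = 0, q = 37/2, minimum C = -407/2

Vertices and C = 7p - 11q:
  (23/8, 0) → C = 161/8
  (0, 0) → C = 0
  (157/52, 5/13) → C = 879/52
  (0, 37/2) → C = -407/2

The binding constraints are -12p - 2q = -37 and p = 0.
Solving simultaneously gives p = 0, q = 37/2.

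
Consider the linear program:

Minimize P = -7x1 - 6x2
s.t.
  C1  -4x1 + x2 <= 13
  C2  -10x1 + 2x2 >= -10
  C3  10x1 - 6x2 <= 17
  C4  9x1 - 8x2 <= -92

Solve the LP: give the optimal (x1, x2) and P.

x1 = 18, x2 = 85, minimum P = -636

Extreme points and P = -7x1 - 6x2:
  (18, 85) → P = -636
  (-12/23, 251/23) → P = -1422/23
  (132/31, 505/31) → P = -3954/31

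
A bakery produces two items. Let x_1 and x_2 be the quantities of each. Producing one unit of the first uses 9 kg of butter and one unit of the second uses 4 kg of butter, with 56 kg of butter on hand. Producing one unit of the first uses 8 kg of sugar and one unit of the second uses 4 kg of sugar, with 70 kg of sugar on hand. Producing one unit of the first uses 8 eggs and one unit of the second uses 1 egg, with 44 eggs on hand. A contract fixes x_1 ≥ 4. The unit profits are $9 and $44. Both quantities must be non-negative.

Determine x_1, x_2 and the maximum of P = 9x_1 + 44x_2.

Feasible corners and P = 9x_1 + 44x_2:
  (11/2, 0) → P = 99/2
  (4, 0) → P = 36
  (120/23, 52/23) → P = 3368/23
  (4, 5) → P = 256

x_1 = 4, x_2 = 5, maximum P = 256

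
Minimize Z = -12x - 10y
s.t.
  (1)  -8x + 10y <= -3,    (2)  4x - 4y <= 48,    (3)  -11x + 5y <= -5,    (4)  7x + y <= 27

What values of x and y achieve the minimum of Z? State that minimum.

Vertices and Z = -12x - 10y:
  (1/2, 1/10) → Z = -7
  (7/2, 5/2) → Z = -67
  (-55/6, -127/6) → Z = 965/3
  (39/8, -57/8) → Z = 51/4

The optimum lies where -8x + 10y = -3 and 7x + y = 27.
Solving simultaneously gives x = 7/2, y = 5/2.

x = 7/2, y = 5/2, minimum Z = -67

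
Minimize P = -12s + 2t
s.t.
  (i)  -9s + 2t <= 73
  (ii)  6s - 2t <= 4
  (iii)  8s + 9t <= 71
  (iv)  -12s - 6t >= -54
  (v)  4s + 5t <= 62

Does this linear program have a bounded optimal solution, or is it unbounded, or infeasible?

Vertices and P = -12s + 2t:
  (-77/3, -79) → P = 150
  (-515/97, 1223/97) → P = 8626/97
  (11/5, 23/5) → P = -86/5
  (1, 7) → P = 2
The feasible region has finitely many vertices and no improving ray; the minimum is -86/5 at (11/5, 23/5).

bounded optimum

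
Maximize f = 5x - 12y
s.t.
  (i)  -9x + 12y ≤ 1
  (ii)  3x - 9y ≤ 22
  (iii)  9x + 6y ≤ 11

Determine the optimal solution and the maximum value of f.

x = 7/3, y = -5/3, maximum f = 95/3

Corner points and f = 5x - 12y:
  (-91/15, -67/15) → f = 349/15
  (7/9, 2/3) → f = -37/9
  (7/3, -5/3) → f = 95/3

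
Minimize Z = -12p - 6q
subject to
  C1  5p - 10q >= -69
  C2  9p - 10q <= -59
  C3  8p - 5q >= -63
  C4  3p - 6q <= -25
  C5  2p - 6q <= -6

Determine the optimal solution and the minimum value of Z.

Corner points and Z = -12p - 6q:
  (5/2, 163/20) → Z = -789/10
  (-57/11, 237/55) → Z = 1998/55
  (-13/3, 2) → Z = 40
  (-23/3, 1/3) → Z = 90

At the optimal vertex, 5p - 10q = -69 and 9p - 10q = -59.
Solving simultaneously gives p = 5/2, q = 163/20.

p = 5/2, q = 163/20, minimum Z = -789/10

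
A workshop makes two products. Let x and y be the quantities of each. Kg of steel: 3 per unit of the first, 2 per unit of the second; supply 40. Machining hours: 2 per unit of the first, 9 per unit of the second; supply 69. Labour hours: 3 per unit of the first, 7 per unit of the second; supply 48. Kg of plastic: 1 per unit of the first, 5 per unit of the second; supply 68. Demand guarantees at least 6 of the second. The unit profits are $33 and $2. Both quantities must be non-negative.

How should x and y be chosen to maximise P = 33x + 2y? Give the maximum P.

x = 2, y = 6, maximum P = 78

The binding constraints are 3x + 7y = 48 and y = 6.
Solving simultaneously gives x = 2, y = 6.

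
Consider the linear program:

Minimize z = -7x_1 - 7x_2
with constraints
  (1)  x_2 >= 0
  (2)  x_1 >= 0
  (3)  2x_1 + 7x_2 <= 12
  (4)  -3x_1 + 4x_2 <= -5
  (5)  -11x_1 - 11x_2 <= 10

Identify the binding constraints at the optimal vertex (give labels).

Extreme points and z = -7x_1 - 7x_2:
  (6, 0) → z = -42
  (5/3, 0) → z = -35/3
  (83/29, 26/29) → z = -763/29

The minimum is at (6, 0). Substituting into each constraint, equality holds for (1) and (3); the remaining constraints have slack.

(1) and (3)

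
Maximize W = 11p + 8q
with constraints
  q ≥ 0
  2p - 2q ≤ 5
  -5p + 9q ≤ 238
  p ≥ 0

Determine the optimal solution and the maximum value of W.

Corner points and W = 11p + 8q:
  (5/2, 0) → W = 55/2
  (0, 0) → W = 0
  (521/8, 501/8) → W = 9739/8
  (0, 238/9) → W = 1904/9

p = 521/8, q = 501/8, maximum W = 9739/8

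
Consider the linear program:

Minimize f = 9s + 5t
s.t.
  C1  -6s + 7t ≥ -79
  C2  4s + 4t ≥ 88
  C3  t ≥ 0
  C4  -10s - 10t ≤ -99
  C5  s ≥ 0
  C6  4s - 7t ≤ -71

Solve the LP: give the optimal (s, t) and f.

s = 0, t = 22, minimum f = 110

Feasible corners and f = 9s + 5t:
  (75, 53) → f = 940
  (0, 22) → f = 110
  (83/11, 159/11) → f = 1542/11
The feasible region is unbounded (it extends along (0, 1), (7, 6)), but f strictly increases along every unbounded feasible direction, so there is no improving ray and the minimum is attained at a vertex.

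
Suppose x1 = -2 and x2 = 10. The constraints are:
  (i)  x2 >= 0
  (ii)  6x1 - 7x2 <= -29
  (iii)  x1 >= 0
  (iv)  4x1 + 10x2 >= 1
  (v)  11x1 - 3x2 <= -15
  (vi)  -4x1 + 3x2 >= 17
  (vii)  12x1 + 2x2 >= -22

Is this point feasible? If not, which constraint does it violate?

not feasible — violates (iii)

Constraint (iii): x1 = -2, which is not ≥ 0. All other constraints are satisfied.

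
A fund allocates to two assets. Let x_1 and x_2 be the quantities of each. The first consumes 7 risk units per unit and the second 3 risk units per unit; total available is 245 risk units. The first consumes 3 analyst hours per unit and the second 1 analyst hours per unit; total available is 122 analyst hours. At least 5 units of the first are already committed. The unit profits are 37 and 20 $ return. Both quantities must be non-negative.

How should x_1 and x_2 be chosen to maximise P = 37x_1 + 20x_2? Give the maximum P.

Corner points and P = 37x_1 + 20x_2:
  (35, 0) → P = 1295
  (5, 0) → P = 185
  (5, 70) → P = 1585

x_1 = 5, x_2 = 70, maximum P = 1585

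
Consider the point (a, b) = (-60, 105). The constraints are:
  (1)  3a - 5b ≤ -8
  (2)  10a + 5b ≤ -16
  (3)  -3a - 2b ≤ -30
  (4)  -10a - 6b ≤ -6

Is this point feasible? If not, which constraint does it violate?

feasible

(1): -705 ≤ -8 ✓
(2): -75 ≤ -16 ✓
(3): -30 ≤ -30 ✓
(4): -30 ≤ -6 ✓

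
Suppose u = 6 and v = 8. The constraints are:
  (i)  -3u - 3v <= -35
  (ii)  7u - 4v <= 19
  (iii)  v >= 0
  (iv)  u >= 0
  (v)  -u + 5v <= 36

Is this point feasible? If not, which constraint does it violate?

feasible

(i): -42 ≤ -35 ✓
(ii): 10 ≤ 19 ✓
(iii): 8 ≥ 0 ✓
(iv): 6 ≥ 0 ✓
(v): 34 ≤ 36 ✓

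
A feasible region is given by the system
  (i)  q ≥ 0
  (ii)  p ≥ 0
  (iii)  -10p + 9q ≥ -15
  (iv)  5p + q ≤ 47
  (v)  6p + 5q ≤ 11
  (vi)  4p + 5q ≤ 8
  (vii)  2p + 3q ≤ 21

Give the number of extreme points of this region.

5

Pairwise boundary intersections that survive every other constraint:
  (0, 0)
  (3/2, 0)
  (0, 8/5)
  (87/52, 5/26)
  (3/2, 2/5)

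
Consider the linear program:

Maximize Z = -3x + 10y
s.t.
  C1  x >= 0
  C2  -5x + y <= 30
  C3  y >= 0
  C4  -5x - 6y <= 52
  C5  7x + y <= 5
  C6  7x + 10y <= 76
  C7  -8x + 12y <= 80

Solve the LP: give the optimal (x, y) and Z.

Vertices and Z = -3x + 10y:
  (0, 0) → Z = 0
  (0, 5) → Z = 50
  (5/7, 0) → Z = -15/7

x = 0, y = 5, maximum Z = 50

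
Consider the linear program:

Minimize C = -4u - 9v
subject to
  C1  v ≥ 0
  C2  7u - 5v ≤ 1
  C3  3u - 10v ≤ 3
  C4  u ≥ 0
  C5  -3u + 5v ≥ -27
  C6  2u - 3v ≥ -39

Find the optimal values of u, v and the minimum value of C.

Vertices and C = -4u - 9v:
  (1/7, 0) → C = -4/7
  (0, 0) → C = 0
  (18, 25) → C = -297
  (0, 13) → C = -117

The optimum lies where 7u - 5v = 1 and 2u - 3v = -39.
Solving simultaneously gives u = 18, v = 25.

u = 18, v = 25, minimum C = -297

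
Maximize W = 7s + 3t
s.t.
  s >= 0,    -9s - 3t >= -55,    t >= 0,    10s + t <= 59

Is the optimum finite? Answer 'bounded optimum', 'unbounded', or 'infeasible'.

bounded optimum

Corner points and W = 7s + 3t:
  (0, 55/3) → W = 55
  (0, 0) → W = 0
  (122/21, 19/21) → W = 911/21
  (59/10, 0) → W = 413/10
The feasible region has finitely many vertices and no improving ray; the maximum is 55 at (0, 55/3).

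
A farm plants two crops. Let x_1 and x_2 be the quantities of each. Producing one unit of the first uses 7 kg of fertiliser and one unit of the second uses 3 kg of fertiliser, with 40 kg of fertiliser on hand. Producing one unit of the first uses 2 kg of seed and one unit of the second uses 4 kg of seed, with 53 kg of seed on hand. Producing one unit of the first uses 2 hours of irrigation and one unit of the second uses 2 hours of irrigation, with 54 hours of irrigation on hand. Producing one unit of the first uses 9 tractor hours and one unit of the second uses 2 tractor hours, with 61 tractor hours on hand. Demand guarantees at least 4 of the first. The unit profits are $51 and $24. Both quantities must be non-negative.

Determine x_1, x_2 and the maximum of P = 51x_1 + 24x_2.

x_1 = 4, x_2 = 4, maximum P = 300

Extreme points and P = 51x_1 + 24x_2:
  (40/7, 0) → P = 2040/7
  (4, 0) → P = 204
  (4, 4) → P = 300

The optimum lies where 7x_1 + 3x_2 = 40 and x_1 = 4.
Solving simultaneously gives x_1 = 4, x_2 = 4.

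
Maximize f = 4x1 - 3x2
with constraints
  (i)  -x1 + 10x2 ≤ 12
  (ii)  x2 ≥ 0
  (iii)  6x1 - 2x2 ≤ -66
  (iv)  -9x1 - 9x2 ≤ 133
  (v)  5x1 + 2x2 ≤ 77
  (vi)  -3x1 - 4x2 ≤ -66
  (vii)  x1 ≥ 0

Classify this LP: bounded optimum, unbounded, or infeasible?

The boundaries 6x1 - 2x2 = -66 and 5x1 + 2x2 = 77 meet at (1, 36), but that point violates -x1 + 10x2 ≤ 12. Every candidate vertex is excluded by some other constraint, so the feasible region is empty.

infeasible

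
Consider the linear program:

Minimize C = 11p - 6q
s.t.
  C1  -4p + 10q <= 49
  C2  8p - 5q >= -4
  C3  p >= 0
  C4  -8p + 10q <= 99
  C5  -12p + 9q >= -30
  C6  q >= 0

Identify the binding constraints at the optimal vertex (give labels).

Feasible corners and C = 11p - 6q:
  (41/12, 94/15) → C = -1/60
  (247/28, 59/7) → C = 1301/28
  (0, 4/5) → C = -24/5
  (0, 0) → C = 0
  (5/2, 0) → C = 55/2

The minimum is at (0, 4/5). Substituting into each constraint, equality holds for C2 and C3; the remaining constraints have slack.

C2 and C3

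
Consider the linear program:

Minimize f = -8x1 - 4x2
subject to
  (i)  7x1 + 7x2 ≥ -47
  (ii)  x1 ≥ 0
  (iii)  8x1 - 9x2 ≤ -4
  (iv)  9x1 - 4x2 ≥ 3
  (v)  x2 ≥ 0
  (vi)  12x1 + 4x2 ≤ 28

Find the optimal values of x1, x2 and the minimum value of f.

Feasible corners and f = -8x1 - 4x2:
  (43/49, 60/49) → f = -584/49
  (59/35, 68/35) → f = -744/35
  (31/21, 18/7) → f = -464/21

At the optimal vertex, 9x1 - 4x2 = 3 and 12x1 + 4x2 = 28.
Solving simultaneously gives x1 = 31/21, x2 = 18/7.

x1 = 31/21, x2 = 18/7, minimum f = -464/21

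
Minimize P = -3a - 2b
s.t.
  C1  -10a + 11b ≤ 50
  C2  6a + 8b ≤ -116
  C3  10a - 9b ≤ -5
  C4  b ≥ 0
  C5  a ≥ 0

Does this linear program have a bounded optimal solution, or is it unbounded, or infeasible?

infeasible

The boundaries -10a + 11b = 50 and 10a - 9b = -5 meet at (79/4, 45/2), but that point violates 6a + 8b ≤ -116. Every candidate vertex is excluded by some other constraint, so the feasible region is empty.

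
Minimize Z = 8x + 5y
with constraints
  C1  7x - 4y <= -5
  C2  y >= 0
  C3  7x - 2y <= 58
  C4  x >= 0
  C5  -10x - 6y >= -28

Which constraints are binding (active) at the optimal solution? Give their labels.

C1 and C4

Corner points and Z = 8x + 5y:
  (0, 5/4) → Z = 25/4
  (1, 3) → Z = 23
  (0, 14/3) → Z = 70/3

The minimum is at (0, 5/4). Substituting into each constraint, equality holds for C1 and C4; the remaining constraints have slack.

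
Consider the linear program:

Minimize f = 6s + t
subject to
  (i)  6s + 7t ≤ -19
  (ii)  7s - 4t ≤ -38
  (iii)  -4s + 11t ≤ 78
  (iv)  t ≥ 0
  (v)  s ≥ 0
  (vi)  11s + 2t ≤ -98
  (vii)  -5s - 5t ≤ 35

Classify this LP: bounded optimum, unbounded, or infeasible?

The boundaries -4s + 11t = 78 and 11s + 2t = -98 meet at (-1234/129, 466/129), but that point violates s ≥ 0. Every candidate vertex is excluded by some other constraint, so the feasible region is empty.

infeasible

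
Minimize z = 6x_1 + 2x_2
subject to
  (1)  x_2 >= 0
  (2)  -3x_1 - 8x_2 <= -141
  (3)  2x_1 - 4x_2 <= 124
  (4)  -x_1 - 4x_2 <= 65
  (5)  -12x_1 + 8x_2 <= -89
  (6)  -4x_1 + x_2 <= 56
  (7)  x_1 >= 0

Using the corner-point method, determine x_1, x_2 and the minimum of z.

x_1 = 46/3, x_2 = 95/8, minimum z = 463/4

Extreme points and z = 6x_1 + 2x_2:
  (47, 0) → z = 282
  (62, 0) → z = 372
  (46/3, 95/8) → z = 463/4
The feasible region is unbounded (it extends along (2, 1), (2, 3)), but z strictly increases along every unbounded feasible direction, so there is no improving ray and the minimum is attained at a vertex.

The binding constraints are -3x_1 - 8x_2 = -141 and -12x_1 + 8x_2 = -89.
Solving simultaneously gives x_1 = 46/3, x_2 = 95/8.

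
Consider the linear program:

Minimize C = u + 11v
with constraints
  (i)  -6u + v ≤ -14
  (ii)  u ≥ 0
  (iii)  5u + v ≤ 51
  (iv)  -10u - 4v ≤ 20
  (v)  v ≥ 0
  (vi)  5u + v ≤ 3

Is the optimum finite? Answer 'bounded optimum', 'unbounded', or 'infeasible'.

The boundaries -6u + v = -14 and 5u + v = 51 meet at (65/11, 236/11), but that point violates 5u + v ≤ 3. Every candidate vertex is excluded by some other constraint, so the feasible region is empty.

infeasible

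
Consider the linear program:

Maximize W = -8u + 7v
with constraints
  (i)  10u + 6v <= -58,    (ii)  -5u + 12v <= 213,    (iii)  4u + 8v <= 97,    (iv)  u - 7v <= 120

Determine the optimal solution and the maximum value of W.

u = -2931/23, v = -813/23, maximum W = 17757/23

Feasible corners and W = -8u + 7v:
  (-329/25, 184/15) → W = 14336/75
  (157/38, -629/38) → W = -5659/38
  (-2931/23, -813/23) → W = 17757/23

The binding constraints are -5u + 12v = 213 and u - 7v = 120.
Solving simultaneously gives u = -2931/23, v = -813/23.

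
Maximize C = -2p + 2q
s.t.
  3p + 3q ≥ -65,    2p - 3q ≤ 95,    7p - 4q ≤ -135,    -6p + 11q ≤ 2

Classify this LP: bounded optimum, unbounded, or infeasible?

The boundaries 3p + 3q = -65 and 2p - 3q = 95 meet at (6, -83/3), but that point violates 7p - 4q ≤ -135. Every candidate vertex is excluded by some other constraint, so the feasible region is empty.

infeasible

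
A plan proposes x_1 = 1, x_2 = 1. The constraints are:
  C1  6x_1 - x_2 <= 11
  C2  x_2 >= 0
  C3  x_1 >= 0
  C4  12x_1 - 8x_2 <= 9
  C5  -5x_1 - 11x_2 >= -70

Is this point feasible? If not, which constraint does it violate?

feasible

C1: 5 ≤ 11 ✓
C2: 1 ≥ 0 ✓
C3: 1 ≥ 0 ✓
C4: 4 ≤ 9 ✓
C5: -16 ≥ -70 ✓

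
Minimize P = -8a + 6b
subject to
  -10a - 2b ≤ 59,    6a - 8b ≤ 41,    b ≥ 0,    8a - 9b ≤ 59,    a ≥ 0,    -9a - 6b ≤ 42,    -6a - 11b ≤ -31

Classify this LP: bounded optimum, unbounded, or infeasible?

From the feasible point (41/6, 0), moving in the direction (9, 8) keeps every constraint satisfied while P decreases without bound.

unbounded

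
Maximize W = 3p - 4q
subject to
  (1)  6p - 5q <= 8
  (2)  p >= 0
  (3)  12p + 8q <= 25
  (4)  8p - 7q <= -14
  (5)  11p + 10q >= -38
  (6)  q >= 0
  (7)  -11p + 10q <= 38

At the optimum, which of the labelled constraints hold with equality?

(2) and (4)

Feasible corners and W = 3p - 4q:
  (0, 25/8) → W = -25/2
  (0, 2) → W = -8
  (63/148, 92/37) → W = -1283/148

The maximum is at (0, 2). Substituting into each constraint, equality holds for (2) and (4); the remaining constraints have slack.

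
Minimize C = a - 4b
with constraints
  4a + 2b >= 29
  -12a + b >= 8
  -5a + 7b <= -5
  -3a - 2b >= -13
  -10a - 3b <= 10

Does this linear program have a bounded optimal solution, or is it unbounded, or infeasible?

infeasible

The boundaries 4a + 2b = 29 and -3a - 2b = -13 meet at (16, -35/2), but that point violates -12a + b ≥ 8. Every candidate vertex is excluded by some other constraint, so the feasible region is empty.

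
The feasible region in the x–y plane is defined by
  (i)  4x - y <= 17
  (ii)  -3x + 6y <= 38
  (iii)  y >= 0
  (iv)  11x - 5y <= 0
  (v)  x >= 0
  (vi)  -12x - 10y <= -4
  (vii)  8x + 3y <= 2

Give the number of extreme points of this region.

The feasible vertices (each the meet of two boundaries and inside every other half-plane) are:
  (2/17, 22/85)
  (10/73, 22/73)
  (0, 2/5)
  (0, 2/3)

4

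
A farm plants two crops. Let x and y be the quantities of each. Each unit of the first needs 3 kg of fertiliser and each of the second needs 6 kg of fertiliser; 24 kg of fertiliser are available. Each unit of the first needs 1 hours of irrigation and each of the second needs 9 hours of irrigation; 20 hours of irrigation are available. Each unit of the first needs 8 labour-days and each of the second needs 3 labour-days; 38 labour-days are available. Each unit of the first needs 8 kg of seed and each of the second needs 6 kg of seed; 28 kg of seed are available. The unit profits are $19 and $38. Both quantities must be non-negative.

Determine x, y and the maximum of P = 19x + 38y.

x = 2, y = 2, maximum P = 114

Feasible corners and P = 19x + 38y:
  (0, 0) → P = 0
  (0, 20/9) → P = 760/9
  (7/2, 0) → P = 133/2
  (2, 2) → P = 114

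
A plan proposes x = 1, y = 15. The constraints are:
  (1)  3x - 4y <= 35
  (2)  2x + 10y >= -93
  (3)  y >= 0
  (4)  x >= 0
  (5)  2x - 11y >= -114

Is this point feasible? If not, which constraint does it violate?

not feasible — violates (5)

Constraint (5): 2x - 11y = -163, which is not ≥ -114. All other constraints are satisfied.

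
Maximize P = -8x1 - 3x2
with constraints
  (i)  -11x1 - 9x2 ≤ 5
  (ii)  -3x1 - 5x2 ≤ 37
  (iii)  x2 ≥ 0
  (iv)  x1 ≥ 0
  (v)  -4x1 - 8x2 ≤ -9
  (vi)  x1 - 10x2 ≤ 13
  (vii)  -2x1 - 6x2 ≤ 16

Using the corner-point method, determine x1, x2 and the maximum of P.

x1 = 0, x2 = 9/8, maximum P = -27/8

Extreme points and P = -8x1 - 3x2:
  (9/4, 0) → P = -18
  (13, 0) → P = -104
  (0, 9/8) → P = -27/8
The feasible region is unbounded (it extends along (0, 1), (10, 1)), but P strictly decreases along every unbounded feasible direction, so there is no improving ray and the maximum is attained at a vertex.

The optimum lies where x1 = 0 and -4x1 - 8x2 = -9.
Solving simultaneously gives x1 = 0, x2 = 9/8.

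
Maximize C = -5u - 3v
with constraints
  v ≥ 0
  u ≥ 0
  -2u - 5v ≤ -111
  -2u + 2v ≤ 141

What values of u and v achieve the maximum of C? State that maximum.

u = 0, v = 111/5, maximum C = -333/5

Feasible corners and C = -5u - 3v:
  (111/2, 0) → C = -555/2
  (0, 111/5) → C = -333/5
  (0, 141/2) → C = -423/2
The feasible region is unbounded (it extends along (1, 1), (1, 0)), but C strictly decreases along every unbounded feasible direction, so there is no improving ray and the maximum is attained at a vertex.

The binding constraints are u = 0 and -2u - 5v = -111.
Solving simultaneously gives u = 0, v = 111/5.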